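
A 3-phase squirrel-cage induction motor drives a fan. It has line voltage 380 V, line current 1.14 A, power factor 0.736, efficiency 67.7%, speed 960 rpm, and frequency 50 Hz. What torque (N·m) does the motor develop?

3.72 N·m

P_in = √3·V·I·cosφ = 1.732 × 380 × 1.14 × 0.736 = 552 W
P_out = η·P_in = 0.677 × 552 = 374 W
n = 960 rpm
ω = 2π×960/60 = 100.5 rad/s
τ = P_out/ω = 374/100.5 = 3.72 N·m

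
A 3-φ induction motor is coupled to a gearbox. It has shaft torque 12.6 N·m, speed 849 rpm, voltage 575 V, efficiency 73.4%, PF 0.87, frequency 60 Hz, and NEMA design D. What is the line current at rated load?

ω = 2π×849/60 = 88.91 rad/s; P_out = τω = 12.6 × 88.91 = 1120 W
P_in = P_out / η = 1120 / 0.734 = 1526 W
I_L = P_in / (√3·V_L·cosφ) = 1526 / (1.732 × 575 × 0.87) = 1.76 A

1.76 A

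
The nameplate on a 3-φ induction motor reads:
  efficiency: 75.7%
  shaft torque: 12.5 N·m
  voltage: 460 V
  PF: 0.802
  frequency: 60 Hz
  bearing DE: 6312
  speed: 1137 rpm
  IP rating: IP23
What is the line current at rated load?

3.08 A

ω = 2π×1137/60 = 119.1 rad/s; P_out = τω = 12.5 × 119.1 = 1489 W
P_in = P_out / η = 1489 / 0.757 = 1967 W
I_L = P_in / (√3·V_L·cosφ) = 1967 / (1.732 × 460 × 0.802) = 3.08 A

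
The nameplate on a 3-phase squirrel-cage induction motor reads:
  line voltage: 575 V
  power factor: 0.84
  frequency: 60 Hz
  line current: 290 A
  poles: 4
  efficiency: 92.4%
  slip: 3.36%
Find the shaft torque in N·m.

1230 N·m

P_in = √3·V·I·cosφ = 1.732 × 575 × 290 × 0.84 = 242601 W
P_out = η·P_in = 0.924 × 242601 = 224163 W
n_s = 120×60/4 = 1800 rpm; n = 1800×(1−0.0336) = 1740 rpm
ω = 2π×1740/60 = 182.2 rad/s
τ = P_out/ω = 224163/182.2 = 1230 N·m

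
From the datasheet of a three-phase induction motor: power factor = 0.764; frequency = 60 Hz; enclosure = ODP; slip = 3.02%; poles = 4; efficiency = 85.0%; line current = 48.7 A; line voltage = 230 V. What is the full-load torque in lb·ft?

P_in = √3·V·I·cosφ = 1.732 × 230 × 48.7 × 0.764 = 14822 W
P_out = η·P_in = 0.85 × 14822 = 12599 W
n_s = 120×60/4 = 1800 rpm; n = 1800×(1−0.0302) = 1746 rpm
ω = 2π×1746/60 = 182.8 rad/s
τ = P_out/ω = 12599/182.8 = 68.92 N·m
In lb·ft: 68.92/1.356 = 50.8 lb·ft

50.8 lb·ft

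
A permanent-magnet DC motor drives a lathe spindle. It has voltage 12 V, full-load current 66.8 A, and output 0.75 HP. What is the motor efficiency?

P_out = 0.75 × 746 = 560 W
P_in = V·I = 12 × 66.8 = 802 W
η = P_out / P_in = 560 / 802 = 0.698 = 69.8%

69.8 %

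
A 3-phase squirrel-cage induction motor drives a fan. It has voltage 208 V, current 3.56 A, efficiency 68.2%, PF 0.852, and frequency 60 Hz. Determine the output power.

0.745 kW

P_in = √3·V·I·cosφ = 1.732 × 208 × 3.56 × 0.852 = 1093 W
P_out = η·P_in = 0.682 × 1093 = 745 W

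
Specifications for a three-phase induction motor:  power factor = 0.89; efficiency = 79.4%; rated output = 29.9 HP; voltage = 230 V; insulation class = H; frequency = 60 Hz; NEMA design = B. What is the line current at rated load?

79.2 A

P_out = 29.9 × 746 = 22305 W
P_in = P_out / η = 22305 / 0.794 = 28092 W
I_L = P_in / (√3·V_L·cosφ) = 28092 / (1.732 × 230 × 0.89) = 79.2 A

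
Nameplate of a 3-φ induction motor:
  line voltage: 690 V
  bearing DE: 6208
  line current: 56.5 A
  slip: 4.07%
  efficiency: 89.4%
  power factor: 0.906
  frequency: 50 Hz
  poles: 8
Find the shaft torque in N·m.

726 N·m

P_in = √3·V·I·cosφ = 1.732 × 690 × 56.5 × 0.906 = 61175 W
P_out = η·P_in = 0.894 × 61175 = 54690 W
n_s = 120×50/8 = 750 rpm; n = 750×(1−0.0407) = 719 rpm
ω = 2π×719/60 = 75.29 rad/s
τ = P_out/ω = 54690/75.29 = 726 N·m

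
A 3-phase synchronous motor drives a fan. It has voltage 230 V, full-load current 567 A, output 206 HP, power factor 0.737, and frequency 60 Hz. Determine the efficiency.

92.3 %

P_out = 206 × 746 = 153676 W
P_in = √3·V_L·I_L·cosφ = 1.732 × 230 × 567 × 0.737 = 166466 W
η = P_out / P_in = 153676 / 166466 = 0.923 = 92.3%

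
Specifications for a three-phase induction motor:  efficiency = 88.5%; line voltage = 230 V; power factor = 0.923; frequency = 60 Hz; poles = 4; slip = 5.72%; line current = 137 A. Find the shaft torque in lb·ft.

P_in = √3·V·I·cosφ = 1.732 × 230 × 137 × 0.923 = 50373 W
P_out = η·P_in = 0.885 × 50373 = 44580 W
n_s = 120×60/4 = 1800 rpm; n = 1800×(1−0.0572) = 1697 rpm
ω = 2π×1697/60 = 177.7 rad/s
τ = P_out/ω = 44580/177.7 = 250.9 N·m
In lb·ft: 250.9/1.356 = 185 lb·ft

185 lb·ft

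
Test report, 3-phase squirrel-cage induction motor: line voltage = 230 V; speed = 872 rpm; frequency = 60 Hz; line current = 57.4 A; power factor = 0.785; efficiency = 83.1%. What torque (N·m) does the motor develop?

163 N·m

P_in = √3·V·I·cosφ = 1.732 × 230 × 57.4 × 0.785 = 17950 W
P_out = η·P_in = 0.831 × 17950 = 14916 W
n = 872 rpm
ω = 2π×872/60 = 91.32 rad/s
τ = P_out/ω = 14916/91.32 = 163 N·m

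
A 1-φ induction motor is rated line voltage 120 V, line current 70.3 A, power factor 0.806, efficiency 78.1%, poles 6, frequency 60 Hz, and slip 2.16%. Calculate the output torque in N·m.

43.2 N·m

P_in = V·I·cosφ = 120 × 70.3 × 0.806 = 6799 W
P_out = η·P_in = 0.781 × 6799 = 5310 W
n_s = 120×60/6 = 1200 rpm; n = 1200×(1−0.0216) = 1174 rpm
ω = 2π×1174/60 = 122.9 rad/s
τ = P_out/ω = 5310/122.9 = 43.2 N·m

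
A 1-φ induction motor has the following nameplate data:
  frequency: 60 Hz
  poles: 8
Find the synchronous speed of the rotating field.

n_s = 120f/p = 120×60/8 = 900 rpm

900 rpm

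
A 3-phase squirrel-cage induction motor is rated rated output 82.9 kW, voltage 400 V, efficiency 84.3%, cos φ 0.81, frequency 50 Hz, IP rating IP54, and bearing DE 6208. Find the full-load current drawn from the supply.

P_out = 82.9 kW = 82900 W
P_in = P_out / η = 82900 / 0.843 = 98339 W
I_L = P_in / (√3·V_L·cosφ) = 98339 / (1.732 × 400 × 0.81) = 175 A

175 A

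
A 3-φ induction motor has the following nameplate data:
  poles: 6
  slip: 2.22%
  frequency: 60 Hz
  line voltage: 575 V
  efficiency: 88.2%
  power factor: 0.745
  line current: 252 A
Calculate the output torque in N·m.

P_in = √3·V·I·cosφ = 1.732 × 575 × 252 × 0.745 = 186970 W
P_out = η·P_in = 0.882 × 186970 = 164908 W
n_s = 120×60/6 = 1200 rpm; n = 1200×(1−0.0222) = 1173 rpm
ω = 2π×1173/60 = 122.8 rad/s
τ = P_out/ω = 164908/122.8 = 1340 N·m

1340 N·m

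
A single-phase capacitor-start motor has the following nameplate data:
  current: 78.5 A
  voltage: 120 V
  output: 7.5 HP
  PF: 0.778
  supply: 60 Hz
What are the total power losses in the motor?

1.73 kW

P_in = V·I·cosφ = 120×78.5×0.778 = 7329 W
P_out = 7.5×746 = 5595 W
Losses = P_in − P_out = 7329 − 5595 = 1734 W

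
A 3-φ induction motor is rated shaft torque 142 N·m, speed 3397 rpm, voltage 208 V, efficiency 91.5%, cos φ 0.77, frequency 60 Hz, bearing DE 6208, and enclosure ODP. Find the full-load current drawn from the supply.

ω = 2π×3397/60 = 355.7 rad/s; P_out = τω = 142 × 355.7 = 50509 W
P_in = P_out / η = 50509 / 0.915 = 55201 W
I_L = P_in / (√3·V_L·cosφ) = 55201 / (1.732 × 208 × 0.77) = 199 A

199 A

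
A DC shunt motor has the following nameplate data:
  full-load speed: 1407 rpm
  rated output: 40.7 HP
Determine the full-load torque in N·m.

206 N·m

P_out = 40.7 × 746 = 30362 W
ω = 2π × 1407/60 = 147.3 rad/s
τ = P_out/ω = 30362/147.3 = 206 N·m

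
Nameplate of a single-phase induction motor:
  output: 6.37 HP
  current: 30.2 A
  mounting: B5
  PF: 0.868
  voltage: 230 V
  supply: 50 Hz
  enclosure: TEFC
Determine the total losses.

1280 W

P_in = V·I·cosφ = 230×30.2×0.868 = 6029 W
P_out = 6.37×746 = 4752 W
Losses = P_in − P_out = 6029 − 4752 = 1277 W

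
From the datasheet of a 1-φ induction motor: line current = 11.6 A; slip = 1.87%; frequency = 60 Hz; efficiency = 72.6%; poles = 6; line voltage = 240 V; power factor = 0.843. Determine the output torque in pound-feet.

P_in = V·I·cosφ = 240 × 11.6 × 0.843 = 2347 W
P_out = η·P_in = 0.726 × 2347 = 1704 W
n_s = 120×60/6 = 1200 rpm; n = 1200×(1−0.0187) = 1178 rpm
ω = 2π×1178/60 = 123.4 rad/s
τ = P_out/ω = 1704/123.4 = 13.81 N·m
In lb·ft: 13.81/1.356 = 10.2 lb·ft

10.2 lb·ft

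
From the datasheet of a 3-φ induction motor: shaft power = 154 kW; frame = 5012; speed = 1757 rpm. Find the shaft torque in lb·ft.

617 lb·ft

ω = 2π × 1757/60 = 184 rad/s
τ = P/ω = 154000/184 = 837 N·m
In lb·ft: 837/1.356 = 617 lb·ft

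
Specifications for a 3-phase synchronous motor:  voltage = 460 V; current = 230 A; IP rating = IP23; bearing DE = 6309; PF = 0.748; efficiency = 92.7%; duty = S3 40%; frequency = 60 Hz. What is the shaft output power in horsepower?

170 HP

P_in = √3·V·I·cosφ = 1.732 × 460 × 230 × 0.748 = 137068 W
P_out = η·P_in = 0.927 × 137068 = 127062 W
= 127062/746 = 170 HP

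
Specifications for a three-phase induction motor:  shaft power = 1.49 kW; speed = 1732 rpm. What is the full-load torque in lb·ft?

6.06 lb·ft

ω = 2π × 1732/60 = 181.4 rad/s
τ = P/ω = 1490/181.4 = 8.214 N·m
In lb·ft: 8.214/1.356 = 6.06 lb·ft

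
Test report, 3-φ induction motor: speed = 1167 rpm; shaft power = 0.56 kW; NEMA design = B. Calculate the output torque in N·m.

ω = 2π × 1167/60 = 122.2 rad/s
τ = P/ω = 560/122.2 = 4.58 N·m

4.58 N·m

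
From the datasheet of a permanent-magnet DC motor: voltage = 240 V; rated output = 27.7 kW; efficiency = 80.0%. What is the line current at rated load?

P_out = 27.7 kW = 27700 W
P_in = P_out / η = 27700 / 0.800 = 34625 W
I = P_in / V = 34625 / 240 = 144 A

144 A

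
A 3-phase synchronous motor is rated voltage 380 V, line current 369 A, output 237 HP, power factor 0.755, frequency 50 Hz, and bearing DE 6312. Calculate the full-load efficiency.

96.4 %

P_out = 237 × 746 = 176802 W
P_in = √3·V_L·I_L·cosφ = 1.732 × 380 × 369 × 0.755 = 183360 W
η = P_out / P_in = 176802 / 183360 = 0.964 = 96.4%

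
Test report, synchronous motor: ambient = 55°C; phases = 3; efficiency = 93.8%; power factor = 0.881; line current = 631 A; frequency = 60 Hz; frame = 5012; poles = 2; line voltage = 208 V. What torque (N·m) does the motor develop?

P_in = √3·V·I·cosφ = 1.732 × 208 × 631 × 0.881 = 200270 W
P_out = η·P_in = 0.938 × 200270 = 187853 W
n = n_s = 120×60/2 = 3600 rpm (synchronous)
ω = 2π×3600/60 = 377 rad/s
τ = P_out/ω = 187853/377 = 498 N·m

498 N·m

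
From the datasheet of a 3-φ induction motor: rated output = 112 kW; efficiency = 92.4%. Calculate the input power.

121 kW

P_out = 112000 W
P_in = P_out/η = 112000/0.924 = 121212 W = 121 kW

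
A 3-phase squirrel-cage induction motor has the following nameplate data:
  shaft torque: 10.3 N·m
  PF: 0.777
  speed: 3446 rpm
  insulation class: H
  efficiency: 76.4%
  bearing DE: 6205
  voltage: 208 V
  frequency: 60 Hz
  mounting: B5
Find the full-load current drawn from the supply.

17.4 A

ω = 2π×3446/60 = 360.9 rad/s; P_out = τω = 10.3 × 360.9 = 3717 W
P_in = P_out / η = 3717 / 0.764 = 4865 W
I_L = P_in / (√3·V_L·cosφ) = 4865 / (1.732 × 208 × 0.777) = 17.4 A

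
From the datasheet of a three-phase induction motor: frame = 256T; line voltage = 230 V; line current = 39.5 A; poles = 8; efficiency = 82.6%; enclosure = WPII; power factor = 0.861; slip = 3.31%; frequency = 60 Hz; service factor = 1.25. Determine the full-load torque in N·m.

123 N·m

P_in = √3·V·I·cosφ = 1.732 × 230 × 39.5 × 0.861 = 13548 W
P_out = η·P_in = 0.826 × 13548 = 11191 W
n_s = 120×60/8 = 900 rpm; n = 900×(1−0.0331) = 870 rpm
ω = 2π×870/60 = 91.11 rad/s
τ = P_out/ω = 11191/91.11 = 123 N·m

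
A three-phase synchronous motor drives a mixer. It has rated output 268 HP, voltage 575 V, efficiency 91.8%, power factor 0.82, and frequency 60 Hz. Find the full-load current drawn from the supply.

267 A

P_out = 268 × 746 = 199928 W
P_in = P_out / η = 199928 / 0.918 = 217786 W
I_L = P_in / (√3·V_L·cosφ) = 217786 / (1.732 × 575 × 0.82) = 267 A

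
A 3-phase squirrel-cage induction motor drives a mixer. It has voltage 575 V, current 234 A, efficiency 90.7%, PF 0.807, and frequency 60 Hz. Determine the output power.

P_in = √3·V·I·cosφ = 1.732 × 575 × 234 × 0.807 = 188064 W
P_out = η·P_in = 0.907 × 188064 = 170574 W

171 kW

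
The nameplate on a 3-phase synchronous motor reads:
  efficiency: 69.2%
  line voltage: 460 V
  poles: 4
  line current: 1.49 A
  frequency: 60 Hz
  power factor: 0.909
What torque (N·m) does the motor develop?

3.96 N·m

P_in = √3·V·I·cosφ = 1.732 × 460 × 1.49 × 0.909 = 1079 W
P_out = η·P_in = 0.692 × 1079 = 747 W
n = n_s = 120×60/4 = 1800 rpm (synchronous)
ω = 2π×1800/60 = 188.5 rad/s
τ = P_out/ω = 747/188.5 = 3.96 N·m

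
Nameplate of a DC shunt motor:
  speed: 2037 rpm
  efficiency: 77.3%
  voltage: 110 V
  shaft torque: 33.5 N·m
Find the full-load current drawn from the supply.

84 A

ω = 2π×2037/60 = 213.3 rad/s; P_out = τω = 33.5 × 213.3 = 7146 W
P_in = P_out / η = 7146 / 0.773 = 9245 W
I = P_in / V = 9245 / 110 = 84 A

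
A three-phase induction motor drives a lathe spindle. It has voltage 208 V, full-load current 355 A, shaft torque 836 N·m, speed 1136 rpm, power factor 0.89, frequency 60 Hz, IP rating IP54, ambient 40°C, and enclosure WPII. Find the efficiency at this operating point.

87.4 %

ω = 2π × 1136/60 = 119 rad/s; P_out = τω = 836 × 119 = 99484 W
P_in = √3·V_L·I_L·cosφ = 1.732 × 208 × 355 × 0.89 = 113823 W
η = P_out / P_in = 99484 / 113823 = 0.874 = 87.4%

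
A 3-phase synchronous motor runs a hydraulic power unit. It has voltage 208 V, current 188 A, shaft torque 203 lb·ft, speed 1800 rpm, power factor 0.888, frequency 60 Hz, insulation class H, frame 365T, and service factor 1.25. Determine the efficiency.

τ = 203 lb·ft × 1.356 = 275.3 N·m
ω = 2π × 1800/60 = 188.5 rad/s; P_out = τω = 275.3 × 188.5 = 51894 W
P_in = √3·V_L·I_L·cosφ = 1.732 × 208 × 188 × 0.888 = 60143 W
η = P_out / P_in = 51894 / 60143 = 0.863 = 86.3%

86.3 %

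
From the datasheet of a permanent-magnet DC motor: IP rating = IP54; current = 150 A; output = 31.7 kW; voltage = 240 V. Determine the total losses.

4.3 kW

P_in = V·I = 240×150 = 36000 W
P_out = 31700 W
Losses = P_in − P_out = 36000 − 31700 = 4300 W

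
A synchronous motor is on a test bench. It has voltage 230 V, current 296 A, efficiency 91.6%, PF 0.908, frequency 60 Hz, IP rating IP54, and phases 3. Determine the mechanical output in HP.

P_in = √3·V·I·cosφ = 1.732 × 230 × 296 × 0.908 = 107066 W
P_out = η·P_in = 0.916 × 107066 = 98072 W
= 98072/746 = 131 HP

131 HP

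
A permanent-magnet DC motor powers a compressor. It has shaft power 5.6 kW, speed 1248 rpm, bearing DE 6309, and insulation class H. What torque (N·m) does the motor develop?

42.8 N·m

ω = 2π × 1248/60 = 130.7 rad/s
τ = P/ω = 5600/130.7 = 42.8 N·m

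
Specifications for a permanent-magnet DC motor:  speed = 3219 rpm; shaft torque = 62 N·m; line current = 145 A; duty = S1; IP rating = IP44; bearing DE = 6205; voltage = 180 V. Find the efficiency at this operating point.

ω = 2π × 3219/60 = 337.1 rad/s; P_out = τω = 62 × 337.1 = 20900 W
P_in = V·I = 180 × 145 = 26100 W
η = P_out / P_in = 20900 / 26100 = 0.801 = 80.1%

80.1 %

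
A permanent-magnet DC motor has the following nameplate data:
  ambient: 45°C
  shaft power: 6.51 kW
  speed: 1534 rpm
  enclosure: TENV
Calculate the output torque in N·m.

40.5 N·m

ω = 2π × 1534/60 = 160.6 rad/s
τ = P/ω = 6510/160.6 = 40.5 N·m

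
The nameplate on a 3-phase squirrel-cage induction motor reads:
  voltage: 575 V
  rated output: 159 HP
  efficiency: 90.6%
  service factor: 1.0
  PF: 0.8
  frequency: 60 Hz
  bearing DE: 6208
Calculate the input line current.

P_out = 159 × 746 = 118614 W
P_in = P_out / η = 118614 / 0.906 = 130921 W
I_L = P_in / (√3·V_L·cosφ) = 130921 / (1.732 × 575 × 0.8) = 164 A

164 A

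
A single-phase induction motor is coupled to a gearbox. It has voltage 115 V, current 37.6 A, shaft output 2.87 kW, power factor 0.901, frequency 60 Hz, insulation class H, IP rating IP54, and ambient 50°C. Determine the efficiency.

73.7 %

P_out = 2.87 kW = 2870 W
P_in = V·I·cosφ = 115 × 37.6 × 0.901 = 3896 W
η = P_out / P_in = 2870 / 3896 = 0.737 = 73.7%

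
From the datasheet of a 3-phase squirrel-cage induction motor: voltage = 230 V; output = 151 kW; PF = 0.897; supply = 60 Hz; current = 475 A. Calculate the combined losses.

18700 W

P_in = √3·V·I·cosφ = 1.732×230×475×0.897 = 169731 W
P_out = 151000 W
Losses = P_in − P_out = 169731 − 151000 = 18731 W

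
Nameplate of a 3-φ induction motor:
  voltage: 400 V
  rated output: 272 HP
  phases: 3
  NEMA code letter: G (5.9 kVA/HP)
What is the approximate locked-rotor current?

2320 A

S_LR = 5.9 × 272 = 1604.8 kVA
I_LR = S_LR/(√3·V_L) = 1604800/(1.732×400) = 2320 A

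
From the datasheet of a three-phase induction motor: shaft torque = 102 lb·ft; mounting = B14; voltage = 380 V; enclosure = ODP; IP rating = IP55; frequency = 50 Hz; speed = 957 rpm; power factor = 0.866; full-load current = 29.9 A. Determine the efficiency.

81.3 %

τ = 102 lb·ft × 1.356 = 138.3 N·m
ω = 2π × 957/60 = 100.2 rad/s; P_out = τω = 138.3 × 100.2 = 13858 W
P_in = √3·V_L·I_L·cosφ = 1.732 × 380 × 29.9 × 0.866 = 17042 W
η = P_out / P_in = 13858 / 17042 = 0.813 = 81.3%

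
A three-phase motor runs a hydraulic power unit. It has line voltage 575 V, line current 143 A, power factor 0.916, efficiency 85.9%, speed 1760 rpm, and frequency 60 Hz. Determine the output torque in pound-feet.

P_in = √3·V·I·cosφ = 1.732 × 575 × 143 × 0.916 = 130451 W
P_out = η·P_in = 0.859 × 130451 = 112057 W
n = 1760 rpm
ω = 2π×1760/60 = 184.3 rad/s
τ = P_out/ω = 112057/184.3 = 608 N·m
In lb·ft: 608/1.356 = 448 lb·ft

448 lb·ft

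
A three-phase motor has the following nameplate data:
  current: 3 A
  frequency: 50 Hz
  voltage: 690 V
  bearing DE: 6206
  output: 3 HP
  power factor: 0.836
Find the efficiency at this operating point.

74.7 %

P_out = 3 × 746 = 2238 W
P_in = √3·V_L·I_L·cosφ = 1.732 × 690 × 3 × 0.836 = 2997 W
η = P_out / P_in = 2238 / 2997 = 0.747 = 74.7%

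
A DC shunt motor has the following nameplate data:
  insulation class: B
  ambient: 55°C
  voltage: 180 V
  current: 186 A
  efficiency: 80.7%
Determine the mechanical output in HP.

P_in = V·I = 180 × 186 = 33480 W
P_out = η·P_in = 0.807 × 33480 = 27018 W
= 27018/746 = 36.2 HP

36.2 HP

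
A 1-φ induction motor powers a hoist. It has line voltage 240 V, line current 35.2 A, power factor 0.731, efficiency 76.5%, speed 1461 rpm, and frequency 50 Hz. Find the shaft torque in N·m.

30.9 N·m

P_in = V·I·cosφ = 240 × 35.2 × 0.731 = 6175 W
P_out = η·P_in = 0.765 × 6175 = 4724 W
n = 1461 rpm
ω = 2π×1461/60 = 153 rad/s
τ = P_out/ω = 4724/153 = 30.9 N·m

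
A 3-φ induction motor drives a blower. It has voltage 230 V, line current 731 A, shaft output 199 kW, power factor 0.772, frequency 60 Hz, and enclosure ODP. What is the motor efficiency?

88.5 %

P_out = 199 kW = 199000 W
P_in = √3·V_L·I_L·cosφ = 1.732 × 230 × 731 × 0.772 = 224807 W
η = P_out / P_in = 199000 / 224807 = 0.885 = 88.5%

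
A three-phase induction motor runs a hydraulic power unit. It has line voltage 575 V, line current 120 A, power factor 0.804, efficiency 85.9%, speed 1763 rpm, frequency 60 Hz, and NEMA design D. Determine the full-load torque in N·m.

447 N·m

P_in = √3·V·I·cosφ = 1.732 × 575 × 120 × 0.804 = 96084 W
P_out = η·P_in = 0.859 × 96084 = 82536 W
n = 1763 rpm
ω = 2π×1763/60 = 184.6 rad/s
τ = P_out/ω = 82536/184.6 = 447 N·m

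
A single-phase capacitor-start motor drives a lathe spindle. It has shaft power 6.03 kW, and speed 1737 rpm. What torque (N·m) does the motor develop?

ω = 2π × 1737/60 = 181.9 rad/s
τ = P/ω = 6030/181.9 = 33.2 N·m

33.2 N·m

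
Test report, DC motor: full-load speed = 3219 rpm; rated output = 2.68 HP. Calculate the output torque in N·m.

P_out = 2.68 × 746 = 1999 W
ω = 2π × 3219/60 = 337.1 rad/s
τ = P_out/ω = 1999/337.1 = 5.93 N·m

5.93 N·m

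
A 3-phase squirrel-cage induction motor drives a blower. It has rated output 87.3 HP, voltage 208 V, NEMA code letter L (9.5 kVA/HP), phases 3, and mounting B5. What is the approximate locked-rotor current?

2300 A

S_LR = 9.5 × 87.3 = 829.35 kVA
I_LR = S_LR/(√3·V_L) = 829350/(1.732×208) = 2300 A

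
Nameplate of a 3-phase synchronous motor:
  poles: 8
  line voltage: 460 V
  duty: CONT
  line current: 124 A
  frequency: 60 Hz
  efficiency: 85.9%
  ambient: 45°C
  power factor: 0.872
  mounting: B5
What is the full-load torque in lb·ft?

P_in = √3·V·I·cosφ = 1.732 × 460 × 124 × 0.872 = 86148 W
P_out = η·P_in = 0.859 × 86148 = 74001 W
n = n_s = 120×60/8 = 900 rpm (synchronous)
ω = 2π×900/60 = 94.25 rad/s
τ = P_out/ω = 74001/94.25 = 785.2 N·m
In lb·ft: 785.2/1.356 = 579 lb·ft

579 lb·ft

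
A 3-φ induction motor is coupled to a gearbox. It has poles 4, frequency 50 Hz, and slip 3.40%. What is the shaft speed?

n_s = 120f/p = 120×50/4 = 1500 rpm
n = n_s(1 − s) = 1500 × (1 − 0.034) = 1449 rpm

1449 rpm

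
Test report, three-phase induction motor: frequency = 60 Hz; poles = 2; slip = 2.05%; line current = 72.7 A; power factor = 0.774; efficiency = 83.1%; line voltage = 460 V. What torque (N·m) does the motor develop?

101 N·m

P_in = √3·V·I·cosφ = 1.732 × 460 × 72.7 × 0.774 = 44831 W
P_out = η·P_in = 0.831 × 44831 = 37255 W
n_s = 120×60/2 = 3600 rpm; n = 3600×(1−0.0205) = 3526 rpm
ω = 2π×3526/60 = 369.2 rad/s
τ = P_out/ω = 37255/369.2 = 101 N·m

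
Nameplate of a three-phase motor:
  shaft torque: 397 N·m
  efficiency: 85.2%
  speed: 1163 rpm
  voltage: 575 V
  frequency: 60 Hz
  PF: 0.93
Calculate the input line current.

ω = 2π×1163/60 = 121.8 rad/s; P_out = τω = 397 × 121.8 = 48355 W
P_in = P_out / η = 48355 / 0.852 = 56755 W
I_L = P_in / (√3·V_L·cosφ) = 56755 / (1.732 × 575 × 0.93) = 61.3 A

61.3 A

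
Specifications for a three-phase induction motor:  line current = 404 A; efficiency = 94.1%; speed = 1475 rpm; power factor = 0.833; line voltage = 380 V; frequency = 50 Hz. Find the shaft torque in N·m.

1350 N·m

P_in = √3·V·I·cosφ = 1.732 × 380 × 404 × 0.833 = 221492 W
P_out = η·P_in = 0.941 × 221492 = 208424 W
n = 1475 rpm
ω = 2π×1475/60 = 154.5 rad/s
τ = P_out/ω = 208424/154.5 = 1350 N·m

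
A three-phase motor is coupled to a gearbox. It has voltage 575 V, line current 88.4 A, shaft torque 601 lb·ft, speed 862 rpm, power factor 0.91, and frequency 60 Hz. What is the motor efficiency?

91.8 %

τ = 601 lb·ft × 1.356 = 815 N·m
ω = 2π × 862/60 = 90.27 rad/s; P_out = τω = 815 × 90.27 = 73570 W
P_in = √3·V_L·I_L·cosφ = 1.732 × 575 × 88.4 × 0.91 = 80114 W
η = P_out / P_in = 73570 / 80114 = 0.918 = 91.8%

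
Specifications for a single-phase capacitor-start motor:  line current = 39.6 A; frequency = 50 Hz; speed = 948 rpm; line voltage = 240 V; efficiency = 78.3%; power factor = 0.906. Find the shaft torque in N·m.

P_in = V·I·cosφ = 240 × 39.6 × 0.906 = 8611 W
P_out = η·P_in = 0.783 × 8611 = 6742 W
n = 948 rpm
ω = 2π×948/60 = 99.27 rad/s
τ = P_out/ω = 6742/99.27 = 67.9 N·m

67.9 N·m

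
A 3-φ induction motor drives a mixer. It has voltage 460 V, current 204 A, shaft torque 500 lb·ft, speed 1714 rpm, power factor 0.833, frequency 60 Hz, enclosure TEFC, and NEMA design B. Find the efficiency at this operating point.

τ = 500 lb·ft × 1.356 = 678 N·m
ω = 2π × 1714/60 = 179.5 rad/s; P_out = τω = 678 × 179.5 = 121701 W
P_in = √3·V_L·I_L·cosφ = 1.732 × 460 × 204 × 0.833 = 135388 W
η = P_out / P_in = 121701 / 135388 = 0.899 = 89.9%

89.9 %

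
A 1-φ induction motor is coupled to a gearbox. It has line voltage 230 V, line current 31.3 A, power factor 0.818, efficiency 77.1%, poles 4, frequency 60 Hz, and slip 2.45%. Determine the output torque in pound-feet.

P_in = V·I·cosφ = 230 × 31.3 × 0.818 = 5889 W
P_out = η·P_in = 0.771 × 5889 = 4540 W
n_s = 120×60/4 = 1800 rpm; n = 1800×(1−0.0245) = 1756 rpm
ω = 2π×1756/60 = 183.9 rad/s
τ = P_out/ω = 4540/183.9 = 24.69 N·m
In lb·ft: 24.69/1.356 = 18.2 lb·ft

18.2 lb·ft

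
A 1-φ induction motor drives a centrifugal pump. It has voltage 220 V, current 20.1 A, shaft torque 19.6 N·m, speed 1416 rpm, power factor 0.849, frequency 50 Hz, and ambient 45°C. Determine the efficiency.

77.4 %

ω = 2π × 1416/60 = 148.3 rad/s; P_out = τω = 19.6 × 148.3 = 2907 W
P_in = V·I·cosφ = 220 × 20.1 × 0.849 = 3754 W
η = P_out / P_in = 2907 / 3754 = 0.774 = 77.4%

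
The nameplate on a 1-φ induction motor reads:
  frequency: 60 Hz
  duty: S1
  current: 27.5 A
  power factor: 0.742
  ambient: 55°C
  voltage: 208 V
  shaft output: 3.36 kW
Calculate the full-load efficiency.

79.2 %

P_out = 3.36 kW = 3360 W
P_in = V·I·cosφ = 208 × 27.5 × 0.742 = 4244 W
η = P_out / P_in = 3360 / 4244 = 0.792 = 79.2%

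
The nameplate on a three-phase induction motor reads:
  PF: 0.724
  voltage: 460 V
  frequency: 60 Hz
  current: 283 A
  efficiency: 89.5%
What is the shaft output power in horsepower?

196 HP

P_in = √3·V·I·cosφ = 1.732 × 460 × 283 × 0.724 = 163242 W
P_out = η·P_in = 0.895 × 163242 = 146102 W
= 146102/746 = 196 HP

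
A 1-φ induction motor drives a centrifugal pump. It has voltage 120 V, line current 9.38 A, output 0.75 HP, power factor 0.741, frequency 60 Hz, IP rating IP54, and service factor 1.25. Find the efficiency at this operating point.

67.1 %

P_out = 0.75 × 746 = 560 W
P_in = V·I·cosφ = 120 × 9.38 × 0.741 = 834 W
η = P_out / P_in = 560 / 834 = 0.671 = 67.1%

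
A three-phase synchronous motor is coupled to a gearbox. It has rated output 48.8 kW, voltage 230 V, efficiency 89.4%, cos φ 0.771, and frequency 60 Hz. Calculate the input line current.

178 A

P_out = 48.8 kW = 48800 W
P_in = P_out / η = 48800 / 0.894 = 54586 W
I_L = P_in / (√3·V_L·cosφ) = 54586 / (1.732 × 230 × 0.771) = 178 A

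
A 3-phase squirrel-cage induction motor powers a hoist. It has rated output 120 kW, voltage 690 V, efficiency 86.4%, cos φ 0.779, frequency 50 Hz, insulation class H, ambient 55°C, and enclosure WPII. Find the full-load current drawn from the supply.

P_out = 120 kW = 120000 W
P_in = P_out / η = 120000 / 0.864 = 138889 W
I_L = P_in / (√3·V_L·cosφ) = 138889 / (1.732 × 690 × 0.779) = 149 A

149 A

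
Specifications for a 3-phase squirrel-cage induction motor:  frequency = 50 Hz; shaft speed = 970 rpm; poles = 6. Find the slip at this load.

n_s = 120f/p = 120×50/6 = 1000 rpm
s = (n_s − n)/n_s = (1000 − 970)/1000 = 0.0300

3.0 %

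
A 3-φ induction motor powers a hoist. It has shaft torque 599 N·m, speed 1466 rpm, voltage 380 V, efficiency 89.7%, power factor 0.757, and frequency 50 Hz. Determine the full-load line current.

ω = 2π×1466/60 = 153.5 rad/s; P_out = τω = 599 × 153.5 = 91947 W
P_in = P_out / η = 91947 / 0.897 = 102505 W
I_L = P_in / (√3·V_L·cosφ) = 102505 / (1.732 × 380 × 0.757) = 206 A

206 A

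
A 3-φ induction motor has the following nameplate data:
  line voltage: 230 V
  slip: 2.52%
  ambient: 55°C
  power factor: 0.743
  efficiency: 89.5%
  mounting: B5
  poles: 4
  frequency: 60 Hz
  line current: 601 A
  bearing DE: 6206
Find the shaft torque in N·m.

866 N·m

P_in = √3·V·I·cosφ = 1.732 × 230 × 601 × 0.743 = 177885 W
P_out = η·P_in = 0.895 × 177885 = 159207 W
n_s = 120×60/4 = 1800 rpm; n = 1800×(1−0.0252) = 1755 rpm
ω = 2π×1755/60 = 183.8 rad/s
τ = P_out/ω = 159207/183.8 = 866 N·m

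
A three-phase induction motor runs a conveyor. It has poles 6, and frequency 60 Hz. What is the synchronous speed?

1200 rpm

n_s = 120f/p = 120×60/6 = 1200 rpm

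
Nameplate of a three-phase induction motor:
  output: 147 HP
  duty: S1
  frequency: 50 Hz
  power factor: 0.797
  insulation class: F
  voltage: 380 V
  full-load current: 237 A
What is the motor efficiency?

88.2 %

P_out = 147 × 746 = 109662 W
P_in = √3·V_L·I_L·cosφ = 1.732 × 380 × 237 × 0.797 = 124319 W
η = P_out / P_in = 109662 / 124319 = 0.882 = 88.2%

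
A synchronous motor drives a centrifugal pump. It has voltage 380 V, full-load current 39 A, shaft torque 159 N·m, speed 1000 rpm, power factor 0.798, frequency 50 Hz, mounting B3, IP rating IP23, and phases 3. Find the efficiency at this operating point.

ω = 2π × 1000/60 = 104.7 rad/s; P_out = τω = 159 × 104.7 = 16647 W
P_in = √3·V_L·I_L·cosφ = 1.732 × 380 × 39 × 0.798 = 20483 W
η = P_out / P_in = 16647 / 20483 = 0.813 = 81.3%

81.3 %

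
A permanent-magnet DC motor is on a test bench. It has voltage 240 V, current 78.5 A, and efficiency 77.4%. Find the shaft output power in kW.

14.6 kW

P_in = V·I = 240 × 78.5 = 18840 W
P_out = η·P_in = 0.774 × 18840 = 14582 W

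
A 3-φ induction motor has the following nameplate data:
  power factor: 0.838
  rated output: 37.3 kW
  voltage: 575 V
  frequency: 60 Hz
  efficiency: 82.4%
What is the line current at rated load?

54.2 A

P_out = 37.3 kW = 37300 W
P_in = P_out / η = 37300 / 0.824 = 45267 W
I_L = P_in / (√3·V_L·cosφ) = 45267 / (1.732 × 575 × 0.838) = 54.2 A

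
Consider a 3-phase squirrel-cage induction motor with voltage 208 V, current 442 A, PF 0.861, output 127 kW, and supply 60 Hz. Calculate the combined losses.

P_in = √3·V·I·cosφ = 1.732×208×442×0.861 = 137100 W
P_out = 127000 W
Losses = P_in − P_out = 137100 − 127000 = 10100 W

10.1 kW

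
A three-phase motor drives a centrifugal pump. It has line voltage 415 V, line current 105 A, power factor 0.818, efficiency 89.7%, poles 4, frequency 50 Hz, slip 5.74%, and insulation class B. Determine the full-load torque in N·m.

P_in = √3·V·I·cosφ = 1.732 × 415 × 105 × 0.818 = 61736 W
P_out = η·P_in = 0.897 × 61736 = 55377 W
n_s = 120×50/4 = 1500 rpm; n = 1500×(1−0.0574) = 1414 rpm
ω = 2π×1414/60 = 148.1 rad/s
τ = P_out/ω = 55377/148.1 = 374 N·m

374 N·m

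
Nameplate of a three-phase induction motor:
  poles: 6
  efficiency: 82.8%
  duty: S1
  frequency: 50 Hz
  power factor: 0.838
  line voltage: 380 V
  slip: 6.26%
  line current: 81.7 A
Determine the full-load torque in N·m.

380 N·m

P_in = √3·V·I·cosφ = 1.732 × 380 × 81.7 × 0.838 = 45061 W
P_out = η·P_in = 0.828 × 45061 = 37311 W
n_s = 120×50/6 = 1000 rpm; n = 1000×(1−0.0626) = 937 rpm
ω = 2π×937/60 = 98.12 rad/s
τ = P_out/ω = 37311/98.12 = 380 N·m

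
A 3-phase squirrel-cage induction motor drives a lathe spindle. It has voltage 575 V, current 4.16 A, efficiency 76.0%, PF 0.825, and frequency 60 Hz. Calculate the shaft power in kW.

2.6 kW

P_in = √3·V·I·cosφ = 1.732 × 575 × 4.16 × 0.825 = 3418 W
P_out = η·P_in = 0.76 × 3418 = 2598 W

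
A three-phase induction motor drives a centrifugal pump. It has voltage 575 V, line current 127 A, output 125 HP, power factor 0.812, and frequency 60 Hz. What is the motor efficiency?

P_out = 125 × 746 = 93250 W
P_in = √3·V_L·I_L·cosφ = 1.732 × 575 × 127 × 0.812 = 102701 W
η = P_out / P_in = 93250 / 102701 = 0.908 = 90.8%

90.8 %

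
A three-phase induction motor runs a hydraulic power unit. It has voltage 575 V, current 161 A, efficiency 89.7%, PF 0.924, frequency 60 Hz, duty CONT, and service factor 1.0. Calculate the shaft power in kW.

P_in = √3·V·I·cosφ = 1.732 × 575 × 161 × 0.924 = 148154 W
P_out = η·P_in = 0.897 × 148154 = 132894 W

133 kW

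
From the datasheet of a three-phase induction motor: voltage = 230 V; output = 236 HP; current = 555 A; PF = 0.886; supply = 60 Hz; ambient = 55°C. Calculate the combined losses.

P_in = √3·V·I·cosφ = 1.732×230×555×0.886 = 195886 W
P_out = 236×746 = 176056 W
Losses = P_in − P_out = 195886 − 176056 = 19830 W

19.8 kW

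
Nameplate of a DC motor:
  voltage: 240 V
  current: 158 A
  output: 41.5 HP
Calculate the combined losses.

6960 W

P_in = V·I = 240×158 = 37920 W
P_out = 41.5×746 = 30959 W
Losses = P_in − P_out = 37920 − 30959 = 6961 W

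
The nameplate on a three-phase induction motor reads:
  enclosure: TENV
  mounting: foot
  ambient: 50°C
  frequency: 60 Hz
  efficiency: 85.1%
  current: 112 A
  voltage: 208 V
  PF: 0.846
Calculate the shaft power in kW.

P_in = √3·V·I·cosφ = 1.732 × 208 × 112 × 0.846 = 34135 W
P_out = η·P_in = 0.851 × 34135 = 29049 W

29 kW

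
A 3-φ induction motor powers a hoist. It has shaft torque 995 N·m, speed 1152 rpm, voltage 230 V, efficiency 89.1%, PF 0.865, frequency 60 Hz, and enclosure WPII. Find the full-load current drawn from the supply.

ω = 2π×1152/60 = 120.6 rad/s; P_out = τω = 995 × 120.6 = 119997 W
P_in = P_out / η = 119997 / 0.891 = 134677 W
I_L = P_in / (√3·V_L·cosφ) = 134677 / (1.732 × 230 × 0.865) = 391 A

391 A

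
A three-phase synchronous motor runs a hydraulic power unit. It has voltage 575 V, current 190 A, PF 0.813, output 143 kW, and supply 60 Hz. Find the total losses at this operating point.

P_in = √3·V·I·cosφ = 1.732×575×190×0.813 = 153837 W
P_out = 143000 W
Losses = P_in − P_out = 153837 − 143000 = 10837 W

10.8 kW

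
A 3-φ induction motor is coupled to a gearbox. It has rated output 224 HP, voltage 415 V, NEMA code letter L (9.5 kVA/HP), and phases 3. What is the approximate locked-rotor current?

2960 A

S_LR = 9.5 × 224 = 2128 kVA
I_LR = S_LR/(√3·V_L) = 2128000/(1.732×415) = 2960 A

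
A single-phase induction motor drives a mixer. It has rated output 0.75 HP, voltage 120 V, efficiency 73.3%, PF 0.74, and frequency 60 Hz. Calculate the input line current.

8.6 A

P_out = 0.75 × 746 = 560 W
P_in = P_out / η = 560 / 0.733 = 764 W
I = P_in / (V·cosφ) = 764 / (120 × 0.74) = 8.6 A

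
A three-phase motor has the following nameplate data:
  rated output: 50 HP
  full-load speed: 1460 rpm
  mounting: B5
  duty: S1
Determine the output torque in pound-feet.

P_out = 50 × 746 = 37300 W
ω = 2π × 1460/60 = 152.9 rad/s
τ = P_out/ω = 37300/152.9 = 244 N·m
In lb·ft: 244/1.356 = 180 lb·ft

180 lb·ft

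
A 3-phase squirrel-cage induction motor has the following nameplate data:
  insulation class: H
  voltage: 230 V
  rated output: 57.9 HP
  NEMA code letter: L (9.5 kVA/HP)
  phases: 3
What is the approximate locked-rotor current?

S_LR = 9.5 × 57.9 = 550.05 kVA
I_LR = S_LR/(√3·V_L) = 550050/(1.732×230) = 1380 A

1380 A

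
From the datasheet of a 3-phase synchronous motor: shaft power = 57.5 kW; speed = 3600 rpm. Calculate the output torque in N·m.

153 N·m

ω = 2π × 3600/60 = 377 rad/s
τ = P/ω = 57500/377 = 153 N·m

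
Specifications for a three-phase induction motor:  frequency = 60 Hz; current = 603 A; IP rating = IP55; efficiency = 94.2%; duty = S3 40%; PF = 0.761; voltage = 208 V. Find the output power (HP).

P_in = √3·V·I·cosφ = 1.732 × 208 × 603 × 0.761 = 165315 W
P_out = η·P_in = 0.942 × 165315 = 155727 W
= 155727/746 = 209 HP

209 HP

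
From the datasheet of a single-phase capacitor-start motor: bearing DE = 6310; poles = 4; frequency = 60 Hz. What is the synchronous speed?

n_s = 120f/p = 120×60/4 = 1800 rpm

1800 rpm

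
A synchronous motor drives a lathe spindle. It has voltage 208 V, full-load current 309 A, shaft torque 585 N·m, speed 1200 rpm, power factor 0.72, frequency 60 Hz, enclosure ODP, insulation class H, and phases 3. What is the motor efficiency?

91.7 %

ω = 2π × 1200/60 = 125.7 rad/s; P_out = τω = 585 × 125.7 = 73535 W
P_in = √3·V_L·I_L·cosφ = 1.732 × 208 × 309 × 0.72 = 80150 W
η = P_out / P_in = 73535 / 80150 = 0.917 = 91.7%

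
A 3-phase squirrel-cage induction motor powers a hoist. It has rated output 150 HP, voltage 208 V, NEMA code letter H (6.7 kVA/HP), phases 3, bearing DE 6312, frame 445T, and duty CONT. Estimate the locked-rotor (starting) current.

S_LR = 6.7 × 150 = 1005 kVA
I_LR = S_LR/(√3·V_L) = 1005000/(1.732×208) = 2790 A

2790 A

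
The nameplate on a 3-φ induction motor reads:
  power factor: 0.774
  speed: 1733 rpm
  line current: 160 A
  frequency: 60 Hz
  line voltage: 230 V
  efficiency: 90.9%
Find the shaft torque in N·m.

247 N·m

P_in = √3·V·I·cosφ = 1.732 × 230 × 160 × 0.774 = 49333 W
P_out = η·P_in = 0.909 × 49333 = 44844 W
n = 1733 rpm
ω = 2π×1733/60 = 181.5 rad/s
τ = P_out/ω = 44844/181.5 = 247 N·m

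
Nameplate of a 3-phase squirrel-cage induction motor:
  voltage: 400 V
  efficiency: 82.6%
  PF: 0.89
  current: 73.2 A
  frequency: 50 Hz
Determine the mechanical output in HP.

P_in = √3·V·I·cosφ = 1.732 × 400 × 73.2 × 0.89 = 45135 W
P_out = η·P_in = 0.826 × 45135 = 37282 W
= 37282/746 = 50 HP

50 HP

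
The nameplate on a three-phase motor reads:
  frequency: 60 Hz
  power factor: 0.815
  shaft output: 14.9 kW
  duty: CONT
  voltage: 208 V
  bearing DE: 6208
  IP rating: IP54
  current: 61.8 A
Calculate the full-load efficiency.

82.1 %

P_out = 14.9 kW = 14900 W
P_in = √3·V_L·I_L·cosφ = 1.732 × 208 × 61.8 × 0.815 = 18145 W
η = P_out / P_in = 14900 / 18145 = 0.821 = 82.1%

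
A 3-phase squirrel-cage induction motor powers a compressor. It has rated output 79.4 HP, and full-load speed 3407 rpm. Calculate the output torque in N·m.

P_out = 79.4 × 746 = 59232 W
ω = 2π × 3407/60 = 356.8 rad/s
τ = P_out/ω = 59232/356.8 = 166 N·m

166 N·m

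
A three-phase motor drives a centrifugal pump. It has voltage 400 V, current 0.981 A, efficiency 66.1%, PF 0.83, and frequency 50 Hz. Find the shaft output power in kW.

0.373 kW

P_in = √3·V·I·cosφ = 1.732 × 400 × 0.981 × 0.83 = 564 W
P_out = η·P_in = 0.661 × 564 = 373 W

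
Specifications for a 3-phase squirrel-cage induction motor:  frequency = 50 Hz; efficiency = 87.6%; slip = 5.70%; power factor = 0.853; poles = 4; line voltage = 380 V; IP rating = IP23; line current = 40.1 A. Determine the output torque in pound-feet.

98.2 lb·ft

P_in = √3·V·I·cosφ = 1.732 × 380 × 40.1 × 0.853 = 22513 W
P_out = η·P_in = 0.876 × 22513 = 19721 W
n_s = 120×50/4 = 1500 rpm; n = 1500×(1−0.057) = 1415 rpm
ω = 2π×1415/60 = 148.2 rad/s
τ = P_out/ω = 19721/148.2 = 133.1 N·m
In lb·ft: 133.1/1.356 = 98.2 lb·ft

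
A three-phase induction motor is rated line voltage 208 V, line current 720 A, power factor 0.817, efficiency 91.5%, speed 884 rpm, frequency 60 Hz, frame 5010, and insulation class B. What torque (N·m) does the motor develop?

P_in = √3·V·I·cosφ = 1.732 × 208 × 720 × 0.817 = 211917 W
P_out = η·P_in = 0.915 × 211917 = 193904 W
n = 884 rpm
ω = 2π×884/60 = 92.57 rad/s
τ = P_out/ω = 193904/92.57 = 2090 N·m

2090 N·m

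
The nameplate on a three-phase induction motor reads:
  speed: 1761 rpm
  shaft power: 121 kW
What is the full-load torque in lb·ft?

ω = 2π × 1761/60 = 184.4 rad/s
τ = P/ω = 121000/184.4 = 656.2 N·m
In lb·ft: 656.2/1.356 = 484 lb·ft

484 lb·ft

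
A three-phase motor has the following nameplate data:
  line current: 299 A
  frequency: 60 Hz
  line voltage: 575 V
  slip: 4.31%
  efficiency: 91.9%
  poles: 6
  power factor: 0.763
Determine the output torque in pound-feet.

P_in = √3·V·I·cosφ = 1.732 × 575 × 299 × 0.763 = 227202 W
P_out = η·P_in = 0.919 × 227202 = 208799 W
n_s = 120×60/6 = 1200 rpm; n = 1200×(1−0.0431) = 1148 rpm
ω = 2π×1148/60 = 120.2 rad/s
τ = P_out/ω = 208799/120.2 = 1737 N·m
In lb·ft: 1737/1.356 = 1280 lb·ft

1280 lb·ft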